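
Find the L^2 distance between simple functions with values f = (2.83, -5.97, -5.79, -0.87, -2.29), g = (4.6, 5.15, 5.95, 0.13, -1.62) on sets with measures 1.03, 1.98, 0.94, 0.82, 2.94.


Step 1: Compute differences f_i - g_i:
  2.83 - 4.6 = -1.77
  -5.97 - 5.15 = -11.12
  -5.79 - 5.95 = -11.74
  -0.87 - 0.13 = -1
  -2.29 - -1.62 = -0.67
Step 2: Compute |diff|^2 * measure for each set:
  |-1.77|^2 * 1.03 = 3.1329 * 1.03 = 3.226887
  |-11.12|^2 * 1.98 = 123.6544 * 1.98 = 244.835712
  |-11.74|^2 * 0.94 = 137.8276 * 0.94 = 129.557944
  |-1|^2 * 0.82 = 1 * 0.82 = 0.82
  |-0.67|^2 * 2.94 = 0.4489 * 2.94 = 1.319766
Step 3: Sum = 379.760309
Step 4: ||f-g||_2 = (379.760309)^(1/2) = 19.48744


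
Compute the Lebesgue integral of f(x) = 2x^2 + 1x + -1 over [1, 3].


The Lebesgue integral of a Riemann-integrable function agrees with the Riemann integral.
Antiderivative F(x) = (2/3)x^3 + (1/2)x^2 + -1x
F(3) = (2/3)*3^3 + (1/2)*3^2 + -1*3
     = (2/3)*27 + (1/2)*9 + -1*3
     = 18 + 4.5 + -3
     = 19.5
F(1) = 0.166667
Integral = F(3) - F(1) = 19.5 - 0.166667 = 19.333333


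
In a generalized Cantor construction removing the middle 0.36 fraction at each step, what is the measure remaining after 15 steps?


Step 1: At each step, fraction remaining = 1 - 0.36 = 0.64
Step 2: After 15 steps, measure = (0.64)^15
Result = 0.001238


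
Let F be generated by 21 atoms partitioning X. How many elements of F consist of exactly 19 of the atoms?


Each element of F is a union of some subset of the 21 atoms.
Elements that are unions of exactly 19 atoms correspond to 19-element subsets of the 21 atoms.
Count = C(21, 19) = 21! / (19! * 2!) = 210.


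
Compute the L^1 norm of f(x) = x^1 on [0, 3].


Step 1: ||f||_1 = (integral_0^3 |x^1|^1 dx)^(1/1)
     = (integral_0^3 x^1 dx)^(1/1)
Step 2: integral_0^3 x^1 dx = [x^2/(2)] from 0 to 3 = 3^2/2
     = 9/2 = 4.5
Step 3: ||f||_1 = (4.5)^(1/1) = 4.5


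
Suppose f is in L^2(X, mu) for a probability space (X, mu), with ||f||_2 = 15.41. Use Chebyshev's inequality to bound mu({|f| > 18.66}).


Chebyshev/Markov inequality: mu(|f| > eps) <= (||f||_p / eps)^p
Step 1: ||f||_2 / eps = 15.41 / 18.66 = 0.825831
Step 2: Raise to power p = 2:
  (0.825831)^2 = 0.681996
Step 3: Therefore mu(|f| > 18.66) <= 0.681996


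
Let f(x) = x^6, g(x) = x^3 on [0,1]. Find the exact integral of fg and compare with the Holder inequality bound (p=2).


Step 1: Exact integral of f*g = integral(x^9, 0, 1) = 1/10
     = 0.1
Step 2: Holder bound with p=2, q=2:
  ||f||_p = (integral x^12 dx)^(1/2) = (1/13)^(1/2) = 0.27735
  ||g||_q = (integral x^6 dx)^(1/2) = (1/7)^(1/2) = 0.377964
Step 3: Holder bound = ||f||_p * ||g||_q = 0.27735 * 0.377964 = 0.104828
Verification: 0.1 <= 0.104828 (Holder holds)


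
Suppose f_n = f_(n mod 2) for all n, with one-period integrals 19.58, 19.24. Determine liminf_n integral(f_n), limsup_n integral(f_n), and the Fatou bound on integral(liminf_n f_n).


The sequence (integral(f_n)) is periodic with period 2, repeating the values 19.58, 19.24 indefinitely.
Step 1: For a periodic sequence, every tail (a_m, a_(m+1), ...) contains all 2 period values infinitely often.
Step 2: Hence inf of every tail = min of the period values = min(19.58, 19.24) = 19.24.
        liminf_n integral(f_n) = sup over m of (inf of tail from m) = 19.24.
Step 3: Similarly sup of every tail = max of the period values = 19.58.
        limsup_n integral(f_n) = 19.58.
Step 4: Fatou's lemma: integral(liminf_n f_n) <= liminf_n integral(f_n) = 19.24.
        So the integral of the pointwise liminf is at most 19.24.


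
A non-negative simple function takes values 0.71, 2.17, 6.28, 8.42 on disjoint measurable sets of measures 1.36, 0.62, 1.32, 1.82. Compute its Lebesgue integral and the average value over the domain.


Step 1: Integral = sum(value_i * measure_i)
= 0.71*1.36 + 2.17*0.62 + 6.28*1.32 + 8.42*1.82
= 0.9656 + 1.3454 + 8.2896 + 15.3244
= 25.925
Step 2: Total measure of domain = 1.36 + 0.62 + 1.32 + 1.82 = 5.12
Step 3: Average value = 25.925 / 5.12 = 5.063477


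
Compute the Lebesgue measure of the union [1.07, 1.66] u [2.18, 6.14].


For pairwise disjoint intervals, m(union) = sum of lengths.
= (1.66 - 1.07) + (6.14 - 2.18)
= 0.59 + 3.96
= 4.55


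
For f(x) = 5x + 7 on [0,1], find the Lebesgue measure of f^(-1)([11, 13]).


f^(-1)([11, 13]) = {x : 11 <= 5x + 7 <= 13}
Solving: (11 - 7)/5 <= x <= (13 - 7)/5
= [0.8, 1.2]
Intersecting with [0,1]: [0.8, 1]
Measure = 1 - 0.8 = 0.2


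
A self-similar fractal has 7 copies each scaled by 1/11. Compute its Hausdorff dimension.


For a self-similar set with N copies scaled by 1/r:
dim_H = log(N)/log(r) = log(7)/log(11)
= 1.94591/2.397895
= 0.811508


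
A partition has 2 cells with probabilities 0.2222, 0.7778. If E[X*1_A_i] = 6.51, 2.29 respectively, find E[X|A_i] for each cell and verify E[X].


For each cell A_i: E[X|A_i] = E[X*1_A_i] / P(A_i)
Step 1: E[X|A_1] = 6.51 / 0.2222 = 29.29793
Step 2: E[X|A_2] = 2.29 / 0.7778 = 2.944202
Verification: E[X] = sum E[X*1_A_i] = 6.51 + 2.29 = 8.8


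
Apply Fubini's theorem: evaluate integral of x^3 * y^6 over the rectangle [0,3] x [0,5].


By Fubini's theorem, the double integral factors as a product of single integrals:
Step 1: integral_0^3 x^3 dx = [x^4/4] from 0 to 3
     = 3^4/4 = 20.25
Step 2: integral_0^5 y^6 dy = [y^7/7] from 0 to 5
     = 5^7/7 = 11160.714286
Step 3: Double integral = 20.25 * 11160.714286 = 226004.464286


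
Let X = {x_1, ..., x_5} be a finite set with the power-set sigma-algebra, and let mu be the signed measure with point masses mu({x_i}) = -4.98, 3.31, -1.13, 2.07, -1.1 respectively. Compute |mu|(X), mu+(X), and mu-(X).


Step 1: Every measurable set is a union of atoms (the cells / points), so a Hahn decomposition is
  obtained by grouping atoms by sign: P = union of atoms with mu > 0, N = union of the remaining atoms.
  Atoms in P (indices): 2, 4;  atoms in N (indices): 1, 3, 5
  Positive values: 3.31, 2.07
  Negative values: -4.98, -1.13, -1.1
Step 2: mu+(X) = mu(P) = sum of positive atom values = 5.38
Step 3: mu-(X) = -mu(N) = sum of |negative atom values| = 7.21
Step 4: |mu|(X) = mu+(X) + mu-(X) = 5.38 + 7.21 = 12.59


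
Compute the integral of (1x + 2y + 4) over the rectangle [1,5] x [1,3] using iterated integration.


By Fubini, integrate in x first, then y.
Step 1: Fix y, integrate over x in [1,5]:
  integral(1x + 2y + 4, x=1..5)
  = 1*(5^2 - 1^2)/2 + (2y + 4)*(5 - 1)
  = 12 + (2y + 4)*4
  = 12 + 8y + 16
  = 28 + 8y
Step 2: Integrate over y in [1,3]:
  integral(28 + 8y, y=1..3)
  = 28*2 + 8*(3^2 - 1^2)/2
  = 56 + 32
  = 88


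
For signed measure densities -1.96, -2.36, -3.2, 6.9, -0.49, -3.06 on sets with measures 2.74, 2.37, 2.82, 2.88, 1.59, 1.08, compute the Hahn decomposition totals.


Step 1: Compute signed measure on each set:
  Set 1: -1.96 * 2.74 = -5.3704
  Set 2: -2.36 * 2.37 = -5.5932
  Set 3: -3.2 * 2.82 = -9.024
  Set 4: 6.9 * 2.88 = 19.872
  Set 5: -0.49 * 1.59 = -0.7791
  Set 6: -3.06 * 1.08 = -3.3048
Step 2: Total signed measure = (-5.3704) + (-5.5932) + (-9.024) + (19.872) + (-0.7791) + (-3.3048)
     = -4.1995
Step 3: Positive part mu+(X) = sum of positive contributions = 19.872
Step 4: Negative part mu-(X) = |sum of negative contributions| = 24.0715


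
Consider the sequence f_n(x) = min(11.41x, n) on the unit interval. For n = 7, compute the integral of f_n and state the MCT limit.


f(x) = 11.41x on [0,1]; f_n(x) = min(11.41x, n). At n = 7:
Step 1: f(x) reaches 7 at x = 7/11.41 = 0.613497
Step 2: integral(f_7) = integral(11.41x, 0, 0.613497) + integral(7, 0.613497, 1)
       = 11.41*0.613497^2/2 + 7*(1 - 0.613497)
       = 2.147239 + 2.705521
       = 4.852761
Step 3: As n -> infinity, f_n increases to f, so by MCT integral(f_n) -> integral(f) = 11.41/2 = 5.705.
Convergence: integral(f_7) = 4.852761 -> 5.705 as n -> infinity


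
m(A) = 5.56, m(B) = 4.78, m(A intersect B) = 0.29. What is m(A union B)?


By inclusion-exclusion: m(A u B) = m(A) + m(B) - m(A n B)
= 5.56 + 4.78 - 0.29
= 10.05


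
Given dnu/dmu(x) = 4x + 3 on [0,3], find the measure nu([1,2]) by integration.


nu(A) = integral_A (dnu/dmu) dmu = integral_1^2 (4x + 3) dx
Step 1: Antiderivative F(x) = (4/2)x^2 + 3x
Step 2: F(2) = (4/2)*2^2 + 3*2 = 8 + 6 = 14
Step 3: F(1) = (4/2)*1^2 + 3*1 = 2 + 3 = 5
Step 4: nu([1,2]) = F(2) - F(1) = 14 - 5 = 9


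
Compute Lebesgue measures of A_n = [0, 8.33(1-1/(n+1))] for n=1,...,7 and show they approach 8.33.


By continuity of measure from below: if A_n increases to A, then m(A_n) -> m(A).
Here A = [0, 8.33], so m(A) = 8.33
Step 1: a_1 = 8.33*(1 - 1/2) = 4.165, m(A_1) = 4.165
Step 2: a_2 = 8.33*(1 - 1/3) = 5.5533, m(A_2) = 5.5533
Step 3: a_3 = 8.33*(1 - 1/4) = 6.2475, m(A_3) = 6.2475
Step 4: a_4 = 8.33*(1 - 1/5) = 6.664, m(A_4) = 6.664
Step 5: a_5 = 8.33*(1 - 1/6) = 6.9417, m(A_5) = 6.9417
Step 6: a_6 = 8.33*(1 - 1/7) = 7.14, m(A_6) = 7.14
Step 7: a_7 = 8.33*(1 - 1/8) = 7.2888, m(A_7) = 7.2888
Limit: m(A_n) -> m([0,8.33]) = 8.33


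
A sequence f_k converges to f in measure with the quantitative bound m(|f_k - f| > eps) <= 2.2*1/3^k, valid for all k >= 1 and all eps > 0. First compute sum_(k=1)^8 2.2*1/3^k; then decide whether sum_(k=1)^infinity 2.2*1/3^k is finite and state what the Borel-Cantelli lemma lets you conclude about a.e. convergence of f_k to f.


Step 1: List the terms 2.2*1/3^k for k = 1 to 8:
  k=1: 0.733333
  k=2: 0.244444
  k=3: 0.081481
  k=4: 0.02716
  k=5: 0.009053
  k=6: 0.003018
  k=7: 0.001006
  k=8: 3.353147e-04
Step 2: Partial sum = 0.733333 + 0.244444 + 0.081481 + 0.02716 + 0.009053 + 0.003018 + 0.001006 + 3.353147e-04
     = 1.099832
Step 3: The full series sum_(k>=1) 2.2*1/3^k converges (geometric series with ratio 1/3 < 1; a constant multiple of a convergent series converges).
Step 4: Fix eps > 0. Since sum_k m(|f_k - f| > eps) < infinity, the Borel-Cantelli lemma gives
        m(limsup_k {|f_k - f| > eps}) = 0, i.e. for a.e. x, |f_k(x) - f(x)| <= eps for all large k.
        Applying this with eps = 1/j for j = 1, 2, ... and intersecting the countably many full-measure sets,
        for a.e. x we get limsup_k |f_k(x) - f(x)| <= 1/j for every j, hence f_k -> f almost everywhere.
Conclusion: series converges; Borel-Cantelli yields f_k -> f a.e.


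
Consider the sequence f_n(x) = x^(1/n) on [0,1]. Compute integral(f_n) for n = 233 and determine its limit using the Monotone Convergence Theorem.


At n = 233: f_233(x) = x^(1/233).
Step 1: integral(x^(1/233), 0, 1) = [x^(1/233+1) / (1/233+1)] from 0 to 1
     = 1 / (1/233 + 1) = 1 / ((233+1)/233) = 233/(233+1)
     = 233/234 = 0.995726
Step 2: As n -> infinity, f_n(x) = x^(1/n) -> 1 for x in (0,1], and f_n is increasing in n.
By MCT, lim_n integral(f_n) = integral(lim_n f_n) = integral(1, 0, 1) = 1.
Step 3: Verify convergence: 233/234 = 0.995726 -> 1


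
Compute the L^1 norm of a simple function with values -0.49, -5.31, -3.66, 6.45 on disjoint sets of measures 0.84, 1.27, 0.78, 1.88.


Step 1: Compute |f_i|^1 for each value:
  |-0.49|^1 = 0.49
  |-5.31|^1 = 5.31
  |-3.66|^1 = 3.66
  |6.45|^1 = 6.45
Step 2: Multiply by measures and sum:
  0.49 * 0.84 = 0.4116
  5.31 * 1.27 = 6.7437
  3.66 * 0.78 = 2.8548
  6.45 * 1.88 = 12.126
Sum = 0.4116 + 6.7437 + 2.8548 + 12.126 = 22.1361
Step 3: Take the p-th root:
||f||_1 = (22.1361)^(1/1) = 22.1361


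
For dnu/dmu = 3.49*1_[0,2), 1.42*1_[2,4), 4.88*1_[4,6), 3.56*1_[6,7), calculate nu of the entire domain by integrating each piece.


Integrate each piece of the Radon-Nikodym derivative:
Step 1: integral_0^2 3.49 dx = 3.49*(2-0) = 3.49*2 = 6.98
Step 2: integral_2^4 1.42 dx = 1.42*(4-2) = 1.42*2 = 2.84
Step 3: integral_4^6 4.88 dx = 4.88*(6-4) = 4.88*2 = 9.76
Step 4: integral_6^7 3.56 dx = 3.56*(7-6) = 3.56*1 = 3.56
Total: 6.98 + 2.84 + 9.76 + 3.56 = 23.14


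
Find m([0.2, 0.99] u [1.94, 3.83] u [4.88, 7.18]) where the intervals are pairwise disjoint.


For pairwise disjoint intervals, m(union) = sum of lengths.
= (0.99 - 0.2) + (3.83 - 1.94) + (7.18 - 4.88)
= 0.79 + 1.89 + 2.3
= 4.98


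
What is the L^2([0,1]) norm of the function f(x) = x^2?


Step 1: ||f||_2 = (integral_0^1 |x^2|^2 dx)^(1/2)
     = (integral_0^1 x^4 dx)^(1/2)
Step 2: integral_0^1 x^4 dx = [x^5/(5)] from 0 to 1 = 1^5/5
     = 1/5 = 0.2
Step 3: ||f||_2 = (0.2)^(1/2) = 0.447214


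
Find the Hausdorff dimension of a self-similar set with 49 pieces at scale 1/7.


For a self-similar set with N copies scaled by 1/r:
dim_H = log(N)/log(r) = log(49)/log(7)
= 3.89182/1.94591
= 2


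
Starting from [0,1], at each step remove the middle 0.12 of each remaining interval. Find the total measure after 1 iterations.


Step 1: At each step, fraction remaining = 1 - 0.12 = 0.88
Step 2: After 1 steps, measure = (0.88)^1
Step 3: Computing the power step by step:
  After step 1: 0.88
Result = 0.88


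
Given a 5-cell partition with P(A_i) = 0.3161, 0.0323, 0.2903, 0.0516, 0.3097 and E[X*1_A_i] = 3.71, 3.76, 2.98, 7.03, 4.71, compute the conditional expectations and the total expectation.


For each cell A_i: E[X|A_i] = E[X*1_A_i] / P(A_i)
Step 1: E[X|A_1] = 3.71 / 0.3161 = 11.736792
Step 2: E[X|A_2] = 3.76 / 0.0323 = 116.408669
Step 3: E[X|A_3] = 2.98 / 0.2903 = 10.265243
Step 4: E[X|A_4] = 7.03 / 0.0516 = 136.24031
Step 5: E[X|A_5] = 4.71 / 0.3097 = 15.208266
Verification: E[X] = sum E[X*1_A_i] = 3.71 + 3.76 + 2.98 + 7.03 + 4.71 = 22.19


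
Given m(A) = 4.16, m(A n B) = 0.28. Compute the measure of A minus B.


m(A \ B) = m(A) - m(A n B)
= 4.16 - 0.28
= 3.88


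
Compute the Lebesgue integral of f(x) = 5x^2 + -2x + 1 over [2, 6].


The Lebesgue integral of a Riemann-integrable function agrees with the Riemann integral.
Antiderivative F(x) = (5/3)x^3 + (-2/2)x^2 + 1x
F(6) = (5/3)*6^3 + (-2/2)*6^2 + 1*6
     = (5/3)*216 + (-2/2)*36 + 1*6
     = 360 + -36 + 6
     = 330
F(2) = 11.333333
Integral = F(6) - F(2) = 330 - 11.333333 = 318.666667


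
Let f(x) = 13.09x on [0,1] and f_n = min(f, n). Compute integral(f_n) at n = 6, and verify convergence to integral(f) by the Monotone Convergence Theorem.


f(x) = 13.09x on [0,1]; f_n(x) = min(13.09x, n). At n = 6:
Step 1: f(x) reaches 6 at x = 6/13.09 = 0.458365
Step 2: integral(f_6) = integral(13.09x, 0, 0.458365) + integral(6, 0.458365, 1)
       = 13.09*0.458365^2/2 + 6*(1 - 0.458365)
       = 1.375095 + 3.249809
       = 4.624905
Step 3: As n -> infinity, f_n increases to f, so by MCT integral(f_n) -> integral(f) = 13.09/2 = 6.545.
Convergence: integral(f_6) = 4.624905 -> 6.545 as n -> infinity


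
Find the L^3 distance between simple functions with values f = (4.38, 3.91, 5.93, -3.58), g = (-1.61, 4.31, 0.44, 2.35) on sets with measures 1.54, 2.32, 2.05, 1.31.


Step 1: Compute differences f_i - g_i:
  4.38 - -1.61 = 5.99
  3.91 - 4.31 = -0.4
  5.93 - 0.44 = 5.49
  -3.58 - 2.35 = -5.93
Step 2: Compute |diff|^3 * measure for each set:
  |5.99|^3 * 1.54 = 214.921799 * 1.54 = 330.97957
  |-0.4|^3 * 2.32 = 0.064 * 2.32 = 0.14848
  |5.49|^3 * 2.05 = 165.469149 * 2.05 = 339.211755
  |-5.93|^3 * 1.31 = 208.527857 * 1.31 = 273.171493
Step 3: Sum = 943.511299
Step 4: ||f-g||_3 = (943.511299)^(1/3) = 9.808043


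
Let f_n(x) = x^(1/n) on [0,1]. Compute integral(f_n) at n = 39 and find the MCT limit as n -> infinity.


At n = 39: f_39(x) = x^(1/39).
Step 1: integral(x^(1/39), 0, 1) = [x^(1/39+1) / (1/39+1)] from 0 to 1
     = 1 / (1/39 + 1) = 1 / ((39+1)/39) = 39/(39+1)
     = 39/40 = 0.975
Step 2: As n -> infinity, f_n(x) = x^(1/n) -> 1 for x in (0,1], and f_n is increasing in n.
By MCT, lim_n integral(f_n) = integral(lim_n f_n) = integral(1, 0, 1) = 1.
Step 3: Verify convergence: 39/40 = 0.975 -> 1


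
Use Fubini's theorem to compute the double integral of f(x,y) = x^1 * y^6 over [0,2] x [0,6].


By Fubini's theorem, the double integral factors as a product of single integrals:
Step 1: integral_0^2 x^1 dx = [x^2/2] from 0 to 2
     = 2^2/2 = 2
Step 2: integral_0^6 y^6 dy = [y^7/7] from 0 to 6
     = 6^7/7 = 39990.857143
Step 3: Double integral = 2 * 39990.857143 = 79981.714286


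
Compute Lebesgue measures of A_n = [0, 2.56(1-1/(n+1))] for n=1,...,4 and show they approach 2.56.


By continuity of measure from below: if A_n increases to A, then m(A_n) -> m(A).
Here A = [0, 2.56], so m(A) = 2.56
Step 1: a_1 = 2.56*(1 - 1/2) = 1.28, m(A_1) = 1.28
Step 2: a_2 = 2.56*(1 - 1/3) = 1.7067, m(A_2) = 1.7067
Step 3: a_3 = 2.56*(1 - 1/4) = 1.92, m(A_3) = 1.92
Step 4: a_4 = 2.56*(1 - 1/5) = 2.048, m(A_4) = 2.048
Limit: m(A_n) -> m([0,2.56]) = 2.56


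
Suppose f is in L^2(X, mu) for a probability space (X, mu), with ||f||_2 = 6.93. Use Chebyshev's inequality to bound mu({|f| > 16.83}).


Chebyshev/Markov inequality: mu(|f| > eps) <= (||f||_p / eps)^p
Step 1: ||f||_2 / eps = 6.93 / 16.83 = 0.411765
Step 2: Raise to power p = 2:
  (0.411765)^2 = 0.16955
Step 3: Therefore mu(|f| > 16.83) <= 0.16955


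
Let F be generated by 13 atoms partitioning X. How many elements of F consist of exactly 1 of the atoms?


Each element of F is a union of some subset of the 13 atoms.
Elements that are unions of exactly 1 atoms correspond to 1-element subsets of the 13 atoms.
Count = C(13, 1) = 13! / (1! * 12!) = 13.


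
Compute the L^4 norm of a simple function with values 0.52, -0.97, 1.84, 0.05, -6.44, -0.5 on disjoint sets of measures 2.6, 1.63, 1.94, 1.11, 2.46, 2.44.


Step 1: Compute |f_i|^4 for each value:
  |0.52|^4 = 0.073116
  |-0.97|^4 = 0.885293
  |1.84|^4 = 11.462287
  |0.05|^4 = 6.250000e-06
  |-6.44|^4 = 1720.059497
  |-0.5|^4 = 0.0625
Step 2: Multiply by measures and sum:
  0.073116 * 2.6 = 0.190102
  0.885293 * 1.63 = 1.443027
  11.462287 * 1.94 = 22.236837
  6.250000e-06 * 1.11 = 6.937500e-06
  1720.059497 * 2.46 = 4231.346363
  0.0625 * 2.44 = 0.1525
Sum = 0.190102 + 1.443027 + 22.236837 + 6.937500e-06 + 4231.346363 + 0.1525 = 4255.368836
Step 3: Take the p-th root:
||f||_4 = (4255.368836)^(1/4) = 8.076707


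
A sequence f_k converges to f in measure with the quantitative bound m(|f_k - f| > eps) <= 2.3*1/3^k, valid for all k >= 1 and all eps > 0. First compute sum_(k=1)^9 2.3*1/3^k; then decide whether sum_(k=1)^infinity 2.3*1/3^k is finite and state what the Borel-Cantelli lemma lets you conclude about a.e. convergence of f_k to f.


Step 1: List the terms 2.3*1/3^k for k = 1 to 9:
  k=1: 0.766667
  k=2: 0.255556
  k=3: 0.085185
  k=4: 0.028395
  k=5: 0.009465
  k=6: 0.003155
  k=7: 0.001052
  k=8: 3.505563e-04
  k=9: 1.168521e-04
Step 2: Partial sum = 0.766667 + 0.255556 + 0.085185 + 0.028395 + 0.009465 + 0.003155 + 0.001052 + 3.505563e-04 + 1.168521e-04
     = 1.149942
Step 3: The full series sum_(k>=1) 2.3*1/3^k converges (geometric series with ratio 1/3 < 1; a constant multiple of a convergent series converges).
Step 4: Fix eps > 0. Since sum_k m(|f_k - f| > eps) < infinity, the Borel-Cantelli lemma gives
        m(limsup_k {|f_k - f| > eps}) = 0, i.e. for a.e. x, |f_k(x) - f(x)| <= eps for all large k.
        Applying this with eps = 1/j for j = 1, 2, ... and intersecting the countably many full-measure sets,
        for a.e. x we get limsup_k |f_k(x) - f(x)| <= 1/j for every j, hence f_k -> f almost everywhere.
Conclusion: series converges; Borel-Cantelli yields f_k -> f a.e.


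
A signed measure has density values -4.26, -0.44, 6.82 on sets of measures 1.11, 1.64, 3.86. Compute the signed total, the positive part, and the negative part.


Step 1: Compute signed measure on each set:
  Set 1: -4.26 * 1.11 = -4.7286
  Set 2: -0.44 * 1.64 = -0.7216
  Set 3: 6.82 * 3.86 = 26.3252
Step 2: Total signed measure = (-4.7286) + (-0.7216) + (26.3252)
     = 20.875
Step 3: Positive part mu+(X) = sum of positive contributions = 26.3252
Step 4: Negative part mu-(X) = |sum of negative contributions| = 5.4502


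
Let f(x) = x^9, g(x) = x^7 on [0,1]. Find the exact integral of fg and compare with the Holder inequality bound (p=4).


Step 1: Exact integral of f*g = integral(x^16, 0, 1) = 1/17
     = 0.058824
Step 2: Holder bound with p=4, q=1.333333:
  ||f||_p = (integral x^36 dx)^(1/4) = (1/37)^(1/4) = 0.405461
  ||g||_q = (integral x^9.333333 dx)^(1/1.333333) = (1/10.333333)^(1/1.333333) = 0.173508
Step 3: Holder bound = ||f||_p * ||g||_q = 0.405461 * 0.173508 = 0.070351
Verification: 0.058824 <= 0.070351 (Holder holds)


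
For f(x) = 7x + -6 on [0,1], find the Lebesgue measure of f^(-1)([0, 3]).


f^(-1)([0, 3]) = {x : 0 <= 7x + -6 <= 3}
Solving: (0 - -6)/7 <= x <= (3 - -6)/7
= [0.857143, 1.285714]
Intersecting with [0,1]: [0.857143, 1]
Measure = 1 - 0.857143 = 0.142857


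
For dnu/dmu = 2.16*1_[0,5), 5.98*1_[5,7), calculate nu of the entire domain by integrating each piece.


Integrate each piece of the Radon-Nikodym derivative:
Step 1: integral_0^5 2.16 dx = 2.16*(5-0) = 2.16*5 = 10.8
Step 2: integral_5^7 5.98 dx = 5.98*(7-5) = 5.98*2 = 11.96
Total: 10.8 + 11.96 = 22.76


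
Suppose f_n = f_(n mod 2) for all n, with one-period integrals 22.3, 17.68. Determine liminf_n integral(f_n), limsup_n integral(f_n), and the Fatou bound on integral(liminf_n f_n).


The sequence (integral(f_n)) is periodic with period 2, repeating the values 22.3, 17.68 indefinitely.
Step 1: For a periodic sequence, every tail (a_m, a_(m+1), ...) contains all 2 period values infinitely often.
Step 2: Hence inf of every tail = min of the period values = min(22.3, 17.68) = 17.68.
        liminf_n integral(f_n) = sup over m of (inf of tail from m) = 17.68.
Step 3: Similarly sup of every tail = max of the period values = 22.3.
        limsup_n integral(f_n) = 22.3.
Step 4: Fatou's lemma: integral(liminf_n f_n) <= liminf_n integral(f_n) = 17.68.
        So the integral of the pointwise liminf is at most 17.68.


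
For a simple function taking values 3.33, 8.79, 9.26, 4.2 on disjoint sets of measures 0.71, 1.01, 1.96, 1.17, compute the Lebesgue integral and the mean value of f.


Step 1: Integral = sum(value_i * measure_i)
= 3.33*0.71 + 8.79*1.01 + 9.26*1.96 + 4.2*1.17
= 2.3643 + 8.8779 + 18.1496 + 4.914
= 34.3058
Step 2: Total measure of domain = 0.71 + 1.01 + 1.96 + 1.17 = 4.85
Step 3: Average value = 34.3058 / 4.85 = 7.073361


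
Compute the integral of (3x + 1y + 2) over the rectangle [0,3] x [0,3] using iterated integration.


By Fubini, integrate in x first, then y.
Step 1: Fix y, integrate over x in [0,3]:
  integral(3x + 1y + 2, x=0..3)
  = 3*(3^2 - 0^2)/2 + (1y + 2)*(3 - 0)
  = 13.5 + (1y + 2)*3
  = 13.5 + 3y + 6
  = 19.5 + 3y
Step 2: Integrate over y in [0,3]:
  integral(19.5 + 3y, y=0..3)
  = 19.5*3 + 3*(3^2 - 0^2)/2
  = 58.5 + 13.5
  = 72


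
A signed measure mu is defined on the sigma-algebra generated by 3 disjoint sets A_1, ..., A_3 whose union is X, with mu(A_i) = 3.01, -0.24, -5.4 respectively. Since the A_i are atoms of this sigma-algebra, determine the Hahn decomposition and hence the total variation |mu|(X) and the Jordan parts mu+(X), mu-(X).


Step 1: Every measurable set is a union of atoms (the cells / points), so a Hahn decomposition is
  obtained by grouping atoms by sign: P = union of atoms with mu > 0, N = union of the remaining atoms.
  Atoms in P (indices): 1;  atoms in N (indices): 2, 3
  Positive values: 3.01
  Negative values: -0.24, -5.4
Step 2: mu+(X) = mu(P) = sum of positive atom values = 3.01
Step 3: mu-(X) = -mu(N) = sum of |negative atom values| = 5.64
Step 4: |mu|(X) = mu+(X) + mu-(X) = 3.01 + 5.64 = 8.65


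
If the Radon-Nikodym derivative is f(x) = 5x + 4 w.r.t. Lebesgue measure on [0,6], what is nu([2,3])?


nu(A) = integral_A (dnu/dmu) dmu = integral_2^3 (5x + 4) dx
Step 1: Antiderivative F(x) = (5/2)x^2 + 4x
Step 2: F(3) = (5/2)*3^2 + 4*3 = 22.5 + 12 = 34.5
Step 3: F(2) = (5/2)*2^2 + 4*2 = 10 + 8 = 18
Step 4: nu([2,3]) = F(3) - F(2) = 34.5 - 18 = 16.5


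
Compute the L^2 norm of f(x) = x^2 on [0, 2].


Step 1: ||f||_2 = (integral_0^2 |x^2|^2 dx)^(1/2)
     = (integral_0^2 x^4 dx)^(1/2)
Step 2: integral_0^2 x^4 dx = [x^5/(5)] from 0 to 2 = 2^5/5
     = 32/5 = 6.4
Step 3: ||f||_2 = (6.4)^(1/2) = 2.529822


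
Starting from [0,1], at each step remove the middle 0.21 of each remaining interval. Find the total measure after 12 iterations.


Step 1: At each step, fraction remaining = 1 - 0.21 = 0.79
Step 2: After 12 steps, measure = (0.79)^12
Result = 0.059092


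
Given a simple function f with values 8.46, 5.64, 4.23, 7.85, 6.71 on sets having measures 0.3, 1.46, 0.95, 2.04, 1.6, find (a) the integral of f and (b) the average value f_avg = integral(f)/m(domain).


Step 1: Integral = sum(value_i * measure_i)
= 8.46*0.3 + 5.64*1.46 + 4.23*0.95 + 7.85*2.04 + 6.71*1.6
= 2.538 + 8.2344 + 4.0185 + 16.014 + 10.736
= 41.5409
Step 2: Total measure of domain = 0.3 + 1.46 + 0.95 + 2.04 + 1.6 = 6.35
Step 3: Average value = 41.5409 / 6.35 = 6.541874


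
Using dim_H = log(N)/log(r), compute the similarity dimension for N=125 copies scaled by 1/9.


For a self-similar set with N copies scaled by 1/r:
dim_H = log(N)/log(r) = log(125)/log(9)
= 4.828314/2.197225
= 2.19746


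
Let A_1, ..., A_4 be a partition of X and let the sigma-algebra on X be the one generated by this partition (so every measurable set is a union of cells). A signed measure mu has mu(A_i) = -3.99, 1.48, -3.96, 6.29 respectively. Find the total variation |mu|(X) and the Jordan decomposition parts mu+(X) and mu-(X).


Step 1: Every measurable set is a union of atoms (the cells / points), so a Hahn decomposition is
  obtained by grouping atoms by sign: P = union of atoms with mu > 0, N = union of the remaining atoms.
  Atoms in P (indices): 2, 4;  atoms in N (indices): 1, 3
  Positive values: 1.48, 6.29
  Negative values: -3.99, -3.96
Step 2: mu+(X) = mu(P) = sum of positive atom values = 7.77
Step 3: mu-(X) = -mu(N) = sum of |negative atom values| = 7.95
Step 4: |mu|(X) = mu+(X) + mu-(X) = 7.77 + 7.95 = 15.72


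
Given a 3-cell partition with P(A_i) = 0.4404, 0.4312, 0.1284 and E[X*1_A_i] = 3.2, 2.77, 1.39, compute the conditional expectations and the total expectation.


For each cell A_i: E[X|A_i] = E[X*1_A_i] / P(A_i)
Step 1: E[X|A_1] = 3.2 / 0.4404 = 7.266122
Step 2: E[X|A_2] = 2.77 / 0.4312 = 6.423933
Step 3: E[X|A_3] = 1.39 / 0.1284 = 10.825545
Verification: E[X] = sum E[X*1_A_i] = 3.2 + 2.77 + 1.39 = 7.36


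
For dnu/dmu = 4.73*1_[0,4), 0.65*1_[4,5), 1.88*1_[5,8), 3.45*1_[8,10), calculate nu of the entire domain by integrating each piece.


Integrate each piece of the Radon-Nikodym derivative:
Step 1: integral_0^4 4.73 dx = 4.73*(4-0) = 4.73*4 = 18.92
Step 2: integral_4^5 0.65 dx = 0.65*(5-4) = 0.65*1 = 0.65
Step 3: integral_5^8 1.88 dx = 1.88*(8-5) = 1.88*3 = 5.64
Step 4: integral_8^10 3.45 dx = 3.45*(10-8) = 3.45*2 = 6.9
Total: 18.92 + 0.65 + 5.64 + 6.9 = 32.11


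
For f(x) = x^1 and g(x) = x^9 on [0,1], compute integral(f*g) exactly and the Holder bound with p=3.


Step 1: Exact integral of f*g = integral(x^10, 0, 1) = 1/11
     = 0.090909
Step 2: Holder bound with p=3, q=1.5:
  ||f||_p = (integral x^3 dx)^(1/3) = (1/4)^(1/3) = 0.629961
  ||g||_q = (integral x^13.5 dx)^(1/1.5) = (1/14.5)^(1/1.5) = 0.168172
Step 3: Holder bound = ||f||_p * ||g||_q = 0.629961 * 0.168172 = 0.105942
Verification: 0.090909 <= 0.105942 (Holder holds)


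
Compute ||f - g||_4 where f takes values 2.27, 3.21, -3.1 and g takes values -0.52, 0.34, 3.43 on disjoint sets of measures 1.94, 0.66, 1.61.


Step 1: Compute differences f_i - g_i:
  2.27 - -0.52 = 2.79
  3.21 - 0.34 = 2.87
  -3.1 - 3.43 = -6.53
Step 2: Compute |diff|^4 * measure for each set:
  |2.79|^4 * 1.94 = 60.592213 * 1.94 = 117.548893
  |2.87|^4 * 0.66 = 67.846522 * 0.66 = 44.778704
  |-6.53|^4 * 1.61 = 1818.246353 * 1.61 = 2927.376628
Step 3: Sum = 3089.704225
Step 4: ||f-g||_4 = (3089.704225)^(1/4) = 7.455542


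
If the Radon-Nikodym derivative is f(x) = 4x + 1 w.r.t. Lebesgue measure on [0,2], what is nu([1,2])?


nu(A) = integral_A (dnu/dmu) dmu = integral_1^2 (4x + 1) dx
Step 1: Antiderivative F(x) = (4/2)x^2 + 1x
Step 2: F(2) = (4/2)*2^2 + 1*2 = 8 + 2 = 10
Step 3: F(1) = (4/2)*1^2 + 1*1 = 2 + 1 = 3
Step 4: nu([1,2]) = F(2) - F(1) = 10 - 3 = 7


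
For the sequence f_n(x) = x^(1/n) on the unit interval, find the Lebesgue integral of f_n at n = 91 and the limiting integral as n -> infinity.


At n = 91: f_91(x) = x^(1/91).
Step 1: integral(x^(1/91), 0, 1) = [x^(1/91+1) / (1/91+1)] from 0 to 1
     = 1 / (1/91 + 1) = 1 / ((91+1)/91) = 91/(91+1)
     = 91/92 = 0.98913
Step 2: As n -> infinity, f_n(x) = x^(1/n) -> 1 for x in (0,1], and f_n is increasing in n.
By MCT, lim_n integral(f_n) = integral(lim_n f_n) = integral(1, 0, 1) = 1.
Step 3: Verify convergence: 91/92 = 0.98913 -> 1


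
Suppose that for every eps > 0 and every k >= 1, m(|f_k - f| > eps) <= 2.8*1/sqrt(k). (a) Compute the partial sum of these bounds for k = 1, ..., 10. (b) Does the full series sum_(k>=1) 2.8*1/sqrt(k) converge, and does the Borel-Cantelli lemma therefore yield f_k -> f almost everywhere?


Step 1: List the terms 2.8*1/sqrt(k) for k = 1 to 10:
  k=1: 2.8
  k=2: 1.979899
  k=3: 1.616581
  k=4: 1.4
  k=5: 1.252198
  k=6: 1.143095
  k=7: 1.058301
  k=8: 0.989949
  k=9: 0.933333
  k=10: 0.885438
Step 2: Partial sum = 2.8 + 1.979899 + 1.616581 + 1.4 + 1.252198 + 1.143095 + 1.058301 + 0.989949 + 0.933333 + 0.885438
     = 14.058794
Step 3: The full series sum_(k>=1) 2.8*1/sqrt(k) diverges (p-series with p = 1/2 <= 1; a nonzero constant multiple of a divergent series diverges).
Step 4: The (first) Borel-Cantelli lemma requires a summable sequence of measures, so it does not apply here;
        from this bound alone no conclusion about a.e. convergence can be drawn (convergence in measure still
        gives an a.e.-convergent subsequence, but not a.e. convergence of the whole sequence).
Conclusion: series diverges; Borel-Cantelli is inconclusive about a.e. convergence of f_k.


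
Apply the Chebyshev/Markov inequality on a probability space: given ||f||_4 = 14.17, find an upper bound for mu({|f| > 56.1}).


Chebyshev/Markov inequality: mu(|f| > eps) <= (||f||_p / eps)^p
Step 1: ||f||_4 / eps = 14.17 / 56.1 = 0.252585
Step 2: Raise to power p = 4:
  (0.252585)^4 = 0.00407
Step 3: Therefore mu(|f| > 56.1) <= 0.00407


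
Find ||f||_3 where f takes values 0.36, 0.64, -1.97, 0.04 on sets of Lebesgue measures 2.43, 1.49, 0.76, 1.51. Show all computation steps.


Step 1: Compute |f_i|^3 for each value:
  |0.36|^3 = 0.046656
  |0.64|^3 = 0.262144
  |-1.97|^3 = 7.645373
  |0.04|^3 = 6.400000e-05
Step 2: Multiply by measures and sum:
  0.046656 * 2.43 = 0.113374
  0.262144 * 1.49 = 0.390595
  7.645373 * 0.76 = 5.810483
  6.400000e-05 * 1.51 = 9.664000e-05
Sum = 0.113374 + 0.390595 + 5.810483 + 9.664000e-05 = 6.314549
Step 3: Take the p-th root:
||f||_3 = (6.314549)^(1/3) = 1.848335


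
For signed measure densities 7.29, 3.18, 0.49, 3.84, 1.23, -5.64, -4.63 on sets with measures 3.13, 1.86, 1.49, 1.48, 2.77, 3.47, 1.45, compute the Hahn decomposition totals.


Step 1: Compute signed measure on each set:
  Set 1: 7.29 * 3.13 = 22.8177
  Set 2: 3.18 * 1.86 = 5.9148
  Set 3: 0.49 * 1.49 = 0.7301
  Set 4: 3.84 * 1.48 = 5.6832
  Set 5: 1.23 * 2.77 = 3.4071
  Set 6: -5.64 * 3.47 = -19.5708
  Set 7: -4.63 * 1.45 = -6.7135
Step 2: Total signed measure = (22.8177) + (5.9148) + (0.7301) + (5.6832) + (3.4071) + (-19.5708) + (-6.7135)
     = 12.2686
Step 3: Positive part mu+(X) = sum of positive contributions = 38.5529
Step 4: Negative part mu-(X) = |sum of negative contributions| = 26.2843


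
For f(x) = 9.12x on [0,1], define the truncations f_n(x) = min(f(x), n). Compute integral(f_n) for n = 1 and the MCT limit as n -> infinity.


f(x) = 9.12x on [0,1]; f_n(x) = min(9.12x, n). At n = 1:
Step 1: f(x) reaches 1 at x = 1/9.12 = 0.109649
Step 2: integral(f_1) = integral(9.12x, 0, 0.109649) + integral(1, 0.109649, 1)
       = 9.12*0.109649^2/2 + 1*(1 - 0.109649)
       = 0.054825 + 0.890351
       = 0.945175
Step 3: As n -> infinity, f_n increases to f, so by MCT integral(f_n) -> integral(f) = 9.12/2 = 4.56.
Convergence: integral(f_1) = 0.945175 -> 4.56 as n -> infinity


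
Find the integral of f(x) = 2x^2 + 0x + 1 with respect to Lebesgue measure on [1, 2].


The Lebesgue integral of a Riemann-integrable function agrees with the Riemann integral.
Antiderivative F(x) = (2/3)x^3 + (0/2)x^2 + 1x
F(2) = (2/3)*2^3 + (0/2)*2^2 + 1*2
     = (2/3)*8 + (0/2)*4 + 1*2
     = 5.333333 + 0.0 + 2
     = 7.333333
F(1) = 1.666667
Integral = F(2) - F(1) = 7.333333 - 1.666667 = 5.666667


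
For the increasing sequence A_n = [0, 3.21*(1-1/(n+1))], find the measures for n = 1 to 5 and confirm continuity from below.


By continuity of measure from below: if A_n increases to A, then m(A_n) -> m(A).
Here A = [0, 3.21], so m(A) = 3.21
Step 1: a_1 = 3.21*(1 - 1/2) = 1.605, m(A_1) = 1.605
Step 2: a_2 = 3.21*(1 - 1/3) = 2.14, m(A_2) = 2.14
Step 3: a_3 = 3.21*(1 - 1/4) = 2.4075, m(A_3) = 2.4075
Step 4: a_4 = 3.21*(1 - 1/5) = 2.568, m(A_4) = 2.568
Step 5: a_5 = 3.21*(1 - 1/6) = 2.675, m(A_5) = 2.675
Limit: m(A_n) -> m([0,3.21]) = 3.21


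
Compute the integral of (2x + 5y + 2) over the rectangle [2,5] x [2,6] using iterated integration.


By Fubini, integrate in x first, then y.
Step 1: Fix y, integrate over x in [2,5]:
  integral(2x + 5y + 2, x=2..5)
  = 2*(5^2 - 2^2)/2 + (5y + 2)*(5 - 2)
  = 21 + (5y + 2)*3
  = 21 + 15y + 6
  = 27 + 15y
Step 2: Integrate over y in [2,6]:
  integral(27 + 15y, y=2..6)
  = 27*4 + 15*(6^2 - 2^2)/2
  = 108 + 240
  = 348


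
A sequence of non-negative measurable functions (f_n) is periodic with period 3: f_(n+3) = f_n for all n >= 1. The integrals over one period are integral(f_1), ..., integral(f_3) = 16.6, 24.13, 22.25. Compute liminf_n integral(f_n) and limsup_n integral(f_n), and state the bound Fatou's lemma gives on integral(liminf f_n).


The sequence (integral(f_n)) is periodic with period 3, repeating the values 16.6, 24.13, 22.25 indefinitely.
Step 1: For a periodic sequence, every tail (a_m, a_(m+1), ...) contains all 3 period values infinitely often.
Step 2: Hence inf of every tail = min of the period values = min(16.6, 24.13, 22.25) = 16.6.
        liminf_n integral(f_n) = sup over m of (inf of tail from m) = 16.6.
Step 3: Similarly sup of every tail = max of the period values = 24.13.
        limsup_n integral(f_n) = 24.13.
Step 4: Fatou's lemma: integral(liminf_n f_n) <= liminf_n integral(f_n) = 16.6.
        So the integral of the pointwise liminf is at most 16.6.


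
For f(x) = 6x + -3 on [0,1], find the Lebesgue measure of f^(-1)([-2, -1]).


f^(-1)([-2, -1]) = {x : -2 <= 6x + -3 <= -1}
Solving: (-2 - -3)/6 <= x <= (-1 - -3)/6
= [0.166667, 0.333333]
Intersecting with [0,1]: [0.166667, 0.333333]
Measure = 0.333333 - 0.166667 = 0.166667


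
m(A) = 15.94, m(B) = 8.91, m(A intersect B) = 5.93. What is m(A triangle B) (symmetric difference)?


m(A Delta B) = m(A) + m(B) - 2*m(A n B)
= 15.94 + 8.91 - 2*5.93
= 15.94 + 8.91 - 11.86
= 12.99


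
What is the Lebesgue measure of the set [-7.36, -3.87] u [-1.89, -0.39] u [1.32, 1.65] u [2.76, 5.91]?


For pairwise disjoint intervals, m(union) = sum of lengths.
= (-3.87 - -7.36) + (-0.39 - -1.89) + (1.65 - 1.32) + (5.91 - 2.76)
= 3.49 + 1.5 + 0.33 + 3.15
= 8.47


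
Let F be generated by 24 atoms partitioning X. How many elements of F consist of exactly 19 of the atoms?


Each element of F is a union of some subset of the 24 atoms.
Elements that are unions of exactly 19 atoms correspond to 19-element subsets of the 24 atoms.
Count = C(24, 19) = 24! / (19! * 5!) = 42504.


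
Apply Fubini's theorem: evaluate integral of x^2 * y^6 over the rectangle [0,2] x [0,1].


By Fubini's theorem, the double integral factors as a product of single integrals:
Step 1: integral_0^2 x^2 dx = [x^3/3] from 0 to 2
     = 2^3/3 = 2.666667
Step 2: integral_0^1 y^6 dy = [y^7/7] from 0 to 1
     = 1^7/7 = 0.142857
Step 3: Double integral = 2.666667 * 0.142857 = 0.380952


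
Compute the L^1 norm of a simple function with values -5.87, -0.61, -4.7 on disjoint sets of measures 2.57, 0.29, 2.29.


Step 1: Compute |f_i|^1 for each value:
  |-5.87|^1 = 5.87
  |-0.61|^1 = 0.61
  |-4.7|^1 = 4.7
Step 2: Multiply by measures and sum:
  5.87 * 2.57 = 15.0859
  0.61 * 0.29 = 0.1769
  4.7 * 2.29 = 10.763
Sum = 15.0859 + 0.1769 + 10.763 = 26.0258
Step 3: Take the p-th root:
||f||_1 = (26.0258)^(1/1) = 26.0258


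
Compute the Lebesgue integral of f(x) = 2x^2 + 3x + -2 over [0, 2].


The Lebesgue integral of a Riemann-integrable function agrees with the Riemann integral.
Antiderivative F(x) = (2/3)x^3 + (3/2)x^2 + -2x
F(2) = (2/3)*2^3 + (3/2)*2^2 + -2*2
     = (2/3)*8 + (3/2)*4 + -2*2
     = 5.333333 + 6 + -4
     = 7.333333
F(0) = 0.0
Integral = F(2) - F(0) = 7.333333 - 0.0 = 7.333333


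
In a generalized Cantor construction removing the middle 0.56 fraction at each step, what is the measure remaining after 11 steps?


Step 1: At each step, fraction remaining = 1 - 0.56 = 0.44
Step 2: After 11 steps, measure = (0.44)^11
Result = 1.196684e-04


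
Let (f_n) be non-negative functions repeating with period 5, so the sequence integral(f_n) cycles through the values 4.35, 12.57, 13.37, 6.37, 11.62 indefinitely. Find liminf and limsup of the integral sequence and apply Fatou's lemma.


The sequence (integral(f_n)) is periodic with period 5, repeating the values 4.35, 12.57, 13.37, 6.37, 11.62 indefinitely.
Step 1: For a periodic sequence, every tail (a_m, a_(m+1), ...) contains all 5 period values infinitely often.
Step 2: Hence inf of every tail = min of the period values = min(4.35, 12.57, 13.37, 6.37, 11.62) = 4.35.
        liminf_n integral(f_n) = sup over m of (inf of tail from m) = 4.35.
Step 3: Similarly sup of every tail = max of the period values = 13.37.
        limsup_n integral(f_n) = 13.37.
Step 4: Fatou's lemma: integral(liminf_n f_n) <= liminf_n integral(f_n) = 4.35.
        So the integral of the pointwise liminf is at most 4.35.


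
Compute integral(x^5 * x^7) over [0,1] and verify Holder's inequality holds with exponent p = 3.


Step 1: Exact integral of f*g = integral(x^12, 0, 1) = 1/13
     = 0.076923
Step 2: Holder bound with p=3, q=1.5:
  ||f||_p = (integral x^15 dx)^(1/3) = (1/16)^(1/3) = 0.39685
  ||g||_q = (integral x^10.5 dx)^(1/1.5) = (1/11.5)^(1/1.5) = 0.196276
Step 3: Holder bound = ||f||_p * ||g||_q = 0.39685 * 0.196276 = 0.077892
Verification: 0.076923 <= 0.077892 (Holder holds)


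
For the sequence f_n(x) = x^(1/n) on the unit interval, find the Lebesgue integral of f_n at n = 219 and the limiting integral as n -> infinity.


At n = 219: f_219(x) = x^(1/219).
Step 1: integral(x^(1/219), 0, 1) = [x^(1/219+1) / (1/219+1)] from 0 to 1
     = 1 / (1/219 + 1) = 1 / ((219+1)/219) = 219/(219+1)
     = 219/220 = 0.995455
Step 2: As n -> infinity, f_n(x) = x^(1/n) -> 1 for x in (0,1], and f_n is increasing in n.
By MCT, lim_n integral(f_n) = integral(lim_n f_n) = integral(1, 0, 1) = 1.
Step 3: Verify convergence: 219/220 = 0.995455 -> 1


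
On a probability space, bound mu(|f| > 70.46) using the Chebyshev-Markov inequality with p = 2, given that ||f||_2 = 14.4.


Chebyshev/Markov inequality: mu(|f| > eps) <= (||f||_p / eps)^p
Step 1: ||f||_2 / eps = 14.4 / 70.46 = 0.204371
Step 2: Raise to power p = 2:
  (0.204371)^2 = 0.041768
Step 3: Therefore mu(|f| > 70.46) <= 0.041768


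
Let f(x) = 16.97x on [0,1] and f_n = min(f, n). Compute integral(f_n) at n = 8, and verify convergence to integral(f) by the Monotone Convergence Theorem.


f(x) = 16.97x on [0,1]; f_n(x) = min(16.97x, n). At n = 8:
Step 1: f(x) reaches 8 at x = 8/16.97 = 0.47142
Step 2: integral(f_8) = integral(16.97x, 0, 0.47142) + integral(8, 0.47142, 1)
       = 16.97*0.47142^2/2 + 8*(1 - 0.47142)
       = 1.885681 + 4.228639
       = 6.114319
Step 3: As n -> infinity, f_n increases to f, so by MCT integral(f_n) -> integral(f) = 16.97/2 = 8.485.
Convergence: integral(f_8) = 6.114319 -> 8.485 as n -> infinity


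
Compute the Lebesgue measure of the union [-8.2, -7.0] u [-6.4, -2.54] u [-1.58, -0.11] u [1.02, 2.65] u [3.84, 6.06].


For pairwise disjoint intervals, m(union) = sum of lengths.
= (-7.0 - -8.2) + (-2.54 - -6.4) + (-0.11 - -1.58) + (2.65 - 1.02) + (6.06 - 3.84)
= 1.2 + 3.86 + 1.47 + 1.63 + 2.22
= 10.38
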